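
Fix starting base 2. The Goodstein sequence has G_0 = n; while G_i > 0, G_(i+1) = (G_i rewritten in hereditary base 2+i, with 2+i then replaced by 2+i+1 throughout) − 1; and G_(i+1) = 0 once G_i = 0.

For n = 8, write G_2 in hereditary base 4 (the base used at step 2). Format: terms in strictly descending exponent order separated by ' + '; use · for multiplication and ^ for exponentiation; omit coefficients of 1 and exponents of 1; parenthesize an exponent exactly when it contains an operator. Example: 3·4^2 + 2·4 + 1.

2·4^4 + 2·4^2 + 2·4 + 1

(0) 8|_2 = 2^(2 + 1) ↦ 3^(3 + 1)|_3 = 81 ⇒ 80
(1) 80|_3 = 2·3^3 + 2·3^2 + 2·3 + 2 ↦ 2·4^4 + 2·4^2 + 2·4 + 2|_4 = 554 ⇒ 553
(2) 553|_4 = 2·4^4 + 2·4^2 + 2·4 + 1 ↦ 2·5^5 + 2·5^2 + 2·5 + 1|_5 = 6311 ⇒ 6310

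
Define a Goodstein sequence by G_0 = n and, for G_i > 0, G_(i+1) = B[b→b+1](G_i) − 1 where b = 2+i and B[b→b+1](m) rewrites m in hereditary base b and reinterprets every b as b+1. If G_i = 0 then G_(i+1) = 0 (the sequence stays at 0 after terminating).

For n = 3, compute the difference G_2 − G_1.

0

G_0=3  [base 2] 2 + 1  →[2↦3]→  3 + 1 = 4  −1 ⇒ G_1=3
G_1=3  [base 3] 3  →[3↦4]→  4 = 4  −1 ⇒ G_2=3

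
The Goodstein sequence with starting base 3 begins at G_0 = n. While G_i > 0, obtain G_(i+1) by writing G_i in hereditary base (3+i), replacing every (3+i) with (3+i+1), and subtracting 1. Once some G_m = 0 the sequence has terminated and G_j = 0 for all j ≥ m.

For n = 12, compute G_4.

step 0: 12 = 3^2 + 3; sub 4 for 3: 4^2 + 4; = 20; G_1 = 20−1 = 19
step 1: 19 = 4^2 + 3; sub 5 for 4: 5^2 + 3; = 28; G_2 = 28−1 = 27
step 2: 27 = 5^2 + 2; sub 6 for 5: 6^2 + 2; = 38; G_3 = 38−1 = 37
step 3: 37 = 6^2 + 1; sub 7 for 6: 7^2 + 1; = 50; G_4 = 50−1 = 49
step 4: 49 = 7^2; sub 8 for 7: 8^2; = 64; G_5 = 64−1 = 63

49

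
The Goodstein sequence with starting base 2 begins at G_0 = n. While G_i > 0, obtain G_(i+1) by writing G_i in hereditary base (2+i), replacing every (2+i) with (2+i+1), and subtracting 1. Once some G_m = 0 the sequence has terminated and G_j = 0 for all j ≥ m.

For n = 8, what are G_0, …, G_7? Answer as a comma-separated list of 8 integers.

i=0: 8 = 2^(2 + 1) (b=2); 2→3: 3^(3 + 1) = 81; 81−1 = 80
i=1: 80 = 2·3^3 + 2·3^2 + 2·3 + 2 (b=3); 3→4: 2·4^4 + 2·4^2 + 2·4 + 2 = 554; 554−1 = 553
i=2: 553 = 2·4^4 + 2·4^2 + 2·4 + 1 (b=4); 4→5: 2·5^5 + 2·5^2 + 2·5 + 1 = 6311; 6311−1 = 6310
i=3: 6310 = 2·5^5 + 2·5^2 + 2·5 (b=5); 5→6: 2·6^6 + 2·6^2 + 2·6 = 93396; 93396−1 = 93395
i=4: 93395 = 2·6^6 + 2·6^2 + 6 + 5 (b=6); 6→7: 2·7^7 + 2·7^2 + 7 + 5 = 1647196; 1647196−1 = 1647195
i=5: 1647195 = 2·7^7 + 2·7^2 + 7 + 4 (b=7); 7→8: 2·8^8 + 2·8^2 + 8 + 4 = 33554572; 33554572−1 = 33554571
i=6: 33554571 = 2·8^8 + 2·8^2 + 8 + 3 (b=8); 8→9: 2·9^9 + 2·9^2 + 9 + 3 = 774841152; 774841152−1 = 774841151

8, 80, 553, 6310, 93395, 1647195, 33554571, 774841151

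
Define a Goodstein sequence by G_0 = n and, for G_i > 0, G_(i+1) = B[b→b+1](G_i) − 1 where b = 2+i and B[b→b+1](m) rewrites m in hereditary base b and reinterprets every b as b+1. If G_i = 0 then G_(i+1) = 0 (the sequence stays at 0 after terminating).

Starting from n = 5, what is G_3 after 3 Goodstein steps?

467

step 0: 5 = 2^2 + 1; sub 3 for 2: 3^3 + 1; = 28; G_1 = 28−1 = 27
step 1: 27 = 3^3; sub 4 for 3: 4^4; = 256; G_2 = 256−1 = 255
step 2: 255 = 3·4^3 + 3·4^2 + 3·4 + 3; sub 5 for 4: 3·5^3 + 3·5^2 + 3·5 + 3; = 468; G_3 = 468−1 = 467
step 3: 467 = 3·5^3 + 3·5^2 + 3·5 + 2; sub 6 for 5: 3·6^3 + 3·6^2 + 3·6 + 2; = 776; G_4 = 776−1 = 775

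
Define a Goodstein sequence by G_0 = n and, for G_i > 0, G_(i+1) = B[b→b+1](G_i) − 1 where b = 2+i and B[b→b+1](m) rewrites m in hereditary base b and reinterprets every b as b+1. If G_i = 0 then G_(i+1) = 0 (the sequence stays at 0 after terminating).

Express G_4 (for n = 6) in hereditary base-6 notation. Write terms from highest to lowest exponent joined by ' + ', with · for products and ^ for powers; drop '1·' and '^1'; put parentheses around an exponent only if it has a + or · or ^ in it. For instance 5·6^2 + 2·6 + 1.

[0] 6 ≡ 2^2 + 2 (base 2). Lift 3: 30. −1: 29.
[1] 29 ≡ 3^3 + 2 (base 3). Lift 4: 258. −1: 257.
[2] 257 ≡ 4^4 + 1 (base 4). Lift 5: 3126. −1: 3125.
[3] 3125 ≡ 5^5 (base 5). Lift 6: 46656. −1: 46655.
[4] 46655 ≡ 5·6^5 + 5·6^4 + 5·6^3 + 5·6^2 + 5·6 + 5 (base 6). Lift 7: 98040. −1: 98039.

5·6^5 + 5·6^4 + 5·6^3 + 5·6^2 + 5·6 + 5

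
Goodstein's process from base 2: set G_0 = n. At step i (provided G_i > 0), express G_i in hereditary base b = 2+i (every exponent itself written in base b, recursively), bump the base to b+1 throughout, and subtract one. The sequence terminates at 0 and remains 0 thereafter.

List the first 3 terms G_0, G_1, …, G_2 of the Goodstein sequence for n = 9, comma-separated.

step 0: 9 = 2^(2 + 1) + 1; sub 3 for 2: 3^(3 + 1) + 1; = 82; G_1 = 82−1 = 81
step 1: 81 = 3^(3 + 1); sub 4 for 3: 4^(4 + 1); = 1024; G_2 = 1024−1 = 1023

9, 81, 1023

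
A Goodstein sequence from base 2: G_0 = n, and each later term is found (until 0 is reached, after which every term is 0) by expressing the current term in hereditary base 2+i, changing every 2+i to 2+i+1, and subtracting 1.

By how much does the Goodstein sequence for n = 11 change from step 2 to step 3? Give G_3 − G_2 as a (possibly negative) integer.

14600

base 2: 11 = 2^(2 + 1) + 2 + 1; at 3: 3^(3 + 1) + 3 + 1 = 85; next = 84
base 3: 84 = 3^(3 + 1) + 3; at 4: 4^(4 + 1) + 4 = 1028; next = 1027
base 4: 1027 = 4^(4 + 1) + 3; at 5: 5^(5 + 1) + 3 = 15628; next = 15627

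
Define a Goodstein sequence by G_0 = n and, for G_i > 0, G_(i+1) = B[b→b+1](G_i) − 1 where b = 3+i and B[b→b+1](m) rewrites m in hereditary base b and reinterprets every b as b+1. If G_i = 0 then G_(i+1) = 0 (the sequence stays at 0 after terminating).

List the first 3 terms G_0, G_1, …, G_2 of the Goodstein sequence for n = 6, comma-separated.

base 3: 6 = 2·3; at 4: 2·4 = 8; next = 7
base 4: 7 = 4 + 3; at 5: 5 + 3 = 8; next = 7

6, 7, 7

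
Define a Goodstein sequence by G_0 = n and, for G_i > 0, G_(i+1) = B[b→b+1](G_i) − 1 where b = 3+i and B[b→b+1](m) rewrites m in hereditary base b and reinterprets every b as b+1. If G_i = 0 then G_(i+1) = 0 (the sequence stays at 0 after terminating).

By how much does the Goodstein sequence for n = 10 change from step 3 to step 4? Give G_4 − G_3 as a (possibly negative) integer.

i=0: 10 = 3^2 + 1 (b=3); 3→4: 4^2 + 1 = 17; 17−1 = 16
i=1: 16 = 4^2 (b=4); 4→5: 5^2 = 25; 25−1 = 24
i=2: 24 = 4·5 + 4 (b=5); 5→6: 4·6 + 4 = 28; 28−1 = 27
i=3: 27 = 4·6 + 3 (b=6); 6→7: 4·7 + 3 = 31; 31−1 = 30

3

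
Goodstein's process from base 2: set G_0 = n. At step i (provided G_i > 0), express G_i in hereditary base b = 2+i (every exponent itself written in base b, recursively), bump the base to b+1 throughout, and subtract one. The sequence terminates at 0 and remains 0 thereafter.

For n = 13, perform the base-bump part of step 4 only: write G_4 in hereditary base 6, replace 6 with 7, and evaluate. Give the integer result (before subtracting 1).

13 —HB2→ 2^(2 + 1) + 2^2 + 1 —bump→ 3^(3 + 1) + 3^3 + 1 = 109 —(−1)→ 108
108 —HB3→ 3^(3 + 1) + 3^3 —bump→ 4^(4 + 1) + 4^4 = 1280 —(−1)→ 1279
1279 —HB4→ 4^(4 + 1) + 3·4^3 + 3·4^2 + 3·4 + 3 —bump→ 5^(5 + 1) + 3·5^3 + 3·5^2 + 3·5 + 3 = 16093 —(−1)→ 16092
16092 —HB5→ 5^(5 + 1) + 3·5^3 + 3·5^2 + 3·5 + 2 —bump→ 6^(6 + 1) + 3·6^3 + 3·6^2 + 3·6 + 2 = 280712 —(−1)→ 280711
280711 —HB6→ 6^(6 + 1) + 3·6^3 + 3·6^2 + 3·6 + 1 —bump→ 7^(7 + 1) + 3·7^3 + 3·7^2 + 3·7 + 1 = 5765999 —(−1)→ 5765998

5765999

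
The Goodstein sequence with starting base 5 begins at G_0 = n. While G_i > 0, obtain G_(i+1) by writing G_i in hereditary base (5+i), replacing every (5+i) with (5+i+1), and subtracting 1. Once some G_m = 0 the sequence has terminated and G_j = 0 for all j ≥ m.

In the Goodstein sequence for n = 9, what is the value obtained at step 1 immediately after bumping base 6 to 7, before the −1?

10

[0] 9 ≡ 5 + 4 (base 5). Lift 6: 10. −1: 9.
[1] 9 ≡ 6 + 3 (base 6). Lift 7: 10. −1: 9.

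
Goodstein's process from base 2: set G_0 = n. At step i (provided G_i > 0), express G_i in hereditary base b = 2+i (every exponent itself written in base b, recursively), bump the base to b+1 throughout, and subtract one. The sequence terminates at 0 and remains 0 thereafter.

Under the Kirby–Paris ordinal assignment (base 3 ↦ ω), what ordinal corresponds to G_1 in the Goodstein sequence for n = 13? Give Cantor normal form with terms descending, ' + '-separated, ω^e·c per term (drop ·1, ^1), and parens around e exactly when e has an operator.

13 —HB2→ 2^(2 + 1) + 2^2 + 1 —bump→ 3^(3 + 1) + 3^3 + 1 = 109 —(−1)→ 108
108 —HB3→ 3^(3 + 1) + 3^3 —bump→ 4^(4 + 1) + 4^4 = 1280 —(−1)→ 1279

ω^(ω + 1) + ω^ω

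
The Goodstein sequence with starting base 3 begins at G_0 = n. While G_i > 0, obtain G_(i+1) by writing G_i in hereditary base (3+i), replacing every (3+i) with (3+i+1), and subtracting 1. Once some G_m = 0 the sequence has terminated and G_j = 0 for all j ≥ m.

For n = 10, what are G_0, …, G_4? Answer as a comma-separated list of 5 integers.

10, 16, 24, 27, 30

base 3: 10 = 3^2 + 1; at 4: 4^2 + 1 = 17; next = 16
base 4: 16 = 4^2; at 5: 5^2 = 25; next = 24
base 5: 24 = 4·5 + 4; at 6: 4·6 + 4 = 28; next = 27
base 6: 27 = 4·6 + 3; at 7: 4·7 + 3 = 31; next = 30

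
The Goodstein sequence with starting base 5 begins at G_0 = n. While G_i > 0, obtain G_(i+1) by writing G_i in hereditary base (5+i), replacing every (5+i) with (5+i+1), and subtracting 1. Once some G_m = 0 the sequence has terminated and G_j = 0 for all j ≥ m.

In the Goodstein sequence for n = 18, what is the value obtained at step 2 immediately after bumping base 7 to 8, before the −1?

i=0: 18 = 3·5 + 3 (b=5); 5→6: 3·6 + 3 = 21; 21−1 = 20
i=1: 20 = 3·6 + 2 (b=6); 6→7: 3·7 + 2 = 23; 23−1 = 22

25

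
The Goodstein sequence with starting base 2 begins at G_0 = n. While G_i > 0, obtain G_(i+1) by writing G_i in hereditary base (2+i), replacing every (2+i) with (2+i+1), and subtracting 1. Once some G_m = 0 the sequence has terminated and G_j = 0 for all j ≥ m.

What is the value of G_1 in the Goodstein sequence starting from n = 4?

(0) 4|_2 = 2^2 ↦ 3^3|_3 = 27 ⇒ 26
(1) 26|_3 = 2·3^2 + 2·3 + 2 ↦ 2·4^2 + 2·4 + 2|_4 = 42 ⇒ 41

26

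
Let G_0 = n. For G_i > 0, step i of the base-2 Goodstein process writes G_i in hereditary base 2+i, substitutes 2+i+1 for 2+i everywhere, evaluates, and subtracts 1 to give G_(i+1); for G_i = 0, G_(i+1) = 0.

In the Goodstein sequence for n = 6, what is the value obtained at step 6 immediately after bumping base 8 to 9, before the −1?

332148

step 0: 6 = 2^2 + 2; sub 3 for 2: 3^3 + 3; = 30; G_1 = 30−1 = 29
step 1: 29 = 3^3 + 2; sub 4 for 3: 4^4 + 2; = 258; G_2 = 258−1 = 257
step 2: 257 = 4^4 + 1; sub 5 for 4: 5^5 + 1; = 3126; G_3 = 3126−1 = 3125
step 3: 3125 = 5^5; sub 6 for 5: 6^6; = 46656; G_4 = 46656−1 = 46655
step 4: 46655 = 5·6^5 + 5·6^4 + 5·6^3 + 5·6^2 + 5·6 + 5; sub 7 for 6: 5·7^5 + 5·7^4 + 5·7^3 + 5·7^2 + 5·7 + 5; = 98040; G_5 = 98040−1 = 98039
step 5: 98039 = 5·7^5 + 5·7^4 + 5·7^3 + 5·7^2 + 5·7 + 4; sub 8 for 7: 5·8^5 + 5·8^4 + 5·8^3 + 5·8^2 + 5·8 + 4; = 187244; G_6 = 187244−1 = 187243
step 6: 187243 = 5·8^5 + 5·8^4 + 5·8^3 + 5·8^2 + 5·8 + 3; sub 9 for 8: 5·9^5 + 5·9^4 + 5·9^3 + 5·9^2 + 5·9 + 3; = 332148; G_7 = 332148−1 = 332147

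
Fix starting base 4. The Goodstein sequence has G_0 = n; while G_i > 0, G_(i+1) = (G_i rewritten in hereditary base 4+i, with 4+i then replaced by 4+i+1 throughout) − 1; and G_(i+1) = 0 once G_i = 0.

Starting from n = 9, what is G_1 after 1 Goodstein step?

G_0=9  [base 4] 2·4 + 1  →[4↦5]→  2·5 + 1 = 11  −1 ⇒ G_1=10
G_1=10  [base 5] 2·5  →[5↦6]→  2·6 = 12  −1 ⇒ G_2=11

10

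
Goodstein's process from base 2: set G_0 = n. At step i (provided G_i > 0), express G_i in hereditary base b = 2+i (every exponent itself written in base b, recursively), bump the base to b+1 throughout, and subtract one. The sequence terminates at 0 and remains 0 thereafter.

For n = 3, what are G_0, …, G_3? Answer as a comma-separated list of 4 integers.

G_0 = 3. HB_2(3) = 2 + 1. Bump = 4. G_1 = 3.
G_1 = 3. HB_3(3) = 3. Bump = 4. G_2 = 3.
G_2 = 3. HB_4(3) = 3. Bump = 3. G_3 = 2.

3, 3, 3, 2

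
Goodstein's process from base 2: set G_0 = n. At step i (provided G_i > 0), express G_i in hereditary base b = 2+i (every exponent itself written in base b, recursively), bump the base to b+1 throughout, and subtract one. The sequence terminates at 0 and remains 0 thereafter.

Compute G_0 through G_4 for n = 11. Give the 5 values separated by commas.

11, 84, 1027, 15627, 279937

11 —HB2→ 2^(2 + 1) + 2 + 1 —bump→ 3^(3 + 1) + 3 + 1 = 85 —(−1)→ 84
84 —HB3→ 3^(3 + 1) + 3 —bump→ 4^(4 + 1) + 4 = 1028 —(−1)→ 1027
1027 —HB4→ 4^(4 + 1) + 3 —bump→ 5^(5 + 1) + 3 = 15628 —(−1)→ 15627
15627 —HB5→ 5^(5 + 1) + 2 —bump→ 6^(6 + 1) + 2 = 279938 —(−1)→ 279937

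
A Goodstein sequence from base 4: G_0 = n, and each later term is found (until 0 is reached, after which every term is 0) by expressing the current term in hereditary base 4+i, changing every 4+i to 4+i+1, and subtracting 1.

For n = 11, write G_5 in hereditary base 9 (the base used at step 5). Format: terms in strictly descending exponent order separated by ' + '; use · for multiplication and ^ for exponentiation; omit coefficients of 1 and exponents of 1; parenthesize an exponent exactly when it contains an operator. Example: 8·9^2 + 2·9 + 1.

step 0: 11 = 2·4 + 3; sub 5 for 4: 2·5 + 3; = 13; G_1 = 13−1 = 12
step 1: 12 = 2·5 + 2; sub 6 for 5: 2·6 + 2; = 14; G_2 = 14−1 = 13
step 2: 13 = 2·6 + 1; sub 7 for 6: 2·7 + 1; = 15; G_3 = 15−1 = 14
step 3: 14 = 2·7; sub 8 for 7: 2·8; = 16; G_4 = 16−1 = 15
step 4: 15 = 8 + 7; sub 9 for 8: 9 + 7; = 16; G_5 = 16−1 = 15
step 5: 15 = 9 + 6; sub 10 for 9: 10 + 6; = 16; G_6 = 16−1 = 15

9 + 6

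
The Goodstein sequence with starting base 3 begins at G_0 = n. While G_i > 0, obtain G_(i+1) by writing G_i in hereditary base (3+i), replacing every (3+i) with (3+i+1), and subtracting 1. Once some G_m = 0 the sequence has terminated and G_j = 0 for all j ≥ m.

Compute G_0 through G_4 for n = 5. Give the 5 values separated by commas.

[0] 5 ≡ 3 + 2 (base 3). Lift 4: 6. −1: 5.
[1] 5 ≡ 4 + 1 (base 4). Lift 5: 6. −1: 5.
[2] 5 ≡ 5 (base 5). Lift 6: 6. −1: 5.
[3] 5 ≡ 5 (base 6). Lift 7: 5. −1: 4.

5, 5, 5, 5, 4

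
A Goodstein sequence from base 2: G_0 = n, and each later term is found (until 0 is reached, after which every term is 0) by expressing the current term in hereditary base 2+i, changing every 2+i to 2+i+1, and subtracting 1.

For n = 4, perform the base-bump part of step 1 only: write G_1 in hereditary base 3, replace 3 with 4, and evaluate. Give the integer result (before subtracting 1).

42

(0) 4|_2 = 2^2 ↦ 3^3|_3 = 27 ⇒ 26
(1) 26|_3 = 2·3^2 + 2·3 + 2 ↦ 2·4^2 + 2·4 + 2|_4 = 42 ⇒ 41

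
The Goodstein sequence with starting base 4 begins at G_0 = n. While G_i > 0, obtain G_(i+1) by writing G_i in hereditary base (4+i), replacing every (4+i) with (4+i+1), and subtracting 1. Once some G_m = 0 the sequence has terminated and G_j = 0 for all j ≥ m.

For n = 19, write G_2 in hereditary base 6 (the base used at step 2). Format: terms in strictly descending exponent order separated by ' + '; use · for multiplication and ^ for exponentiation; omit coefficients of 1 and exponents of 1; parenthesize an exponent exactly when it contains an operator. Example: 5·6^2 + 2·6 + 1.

6^2 + 1

i=0: 19 = 4^2 + 3 (b=4); 4→5: 5^2 + 3 = 28; 28−1 = 27
i=1: 27 = 5^2 + 2 (b=5); 5→6: 6^2 + 2 = 38; 38−1 = 37
i=2: 37 = 6^2 + 1 (b=6); 6→7: 7^2 + 1 = 50; 50−1 = 49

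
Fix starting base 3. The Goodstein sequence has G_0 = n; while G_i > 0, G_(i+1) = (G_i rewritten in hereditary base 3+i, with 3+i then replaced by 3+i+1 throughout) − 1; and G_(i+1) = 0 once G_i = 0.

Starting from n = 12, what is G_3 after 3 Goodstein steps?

12 —HB3→ 3^2 + 3 —bump→ 4^2 + 4 = 20 —(−1)→ 19
19 —HB4→ 4^2 + 3 —bump→ 5^2 + 3 = 28 —(−1)→ 27
27 —HB5→ 5^2 + 2 —bump→ 6^2 + 2 = 38 —(−1)→ 37
37 —HB6→ 6^2 + 1 —bump→ 7^2 + 1 = 50 —(−1)→ 49

37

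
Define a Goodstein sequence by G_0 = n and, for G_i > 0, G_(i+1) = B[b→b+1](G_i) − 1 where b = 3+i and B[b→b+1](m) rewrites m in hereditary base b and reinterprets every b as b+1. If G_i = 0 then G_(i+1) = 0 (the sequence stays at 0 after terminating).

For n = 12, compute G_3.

G_0 = 12. HB_3(12) = 3^2 + 3. Bump = 20. G_1 = 19.
G_1 = 19. HB_4(19) = 4^2 + 3. Bump = 28. G_2 = 27.
G_2 = 27. HB_5(27) = 5^2 + 2. Bump = 38. G_3 = 37.

37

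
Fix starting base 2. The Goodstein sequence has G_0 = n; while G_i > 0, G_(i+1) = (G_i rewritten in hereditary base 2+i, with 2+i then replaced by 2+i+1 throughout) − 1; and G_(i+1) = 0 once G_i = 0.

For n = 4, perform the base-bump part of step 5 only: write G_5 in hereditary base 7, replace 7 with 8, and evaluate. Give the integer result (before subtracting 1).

140

[0] 4 ≡ 2^2 (base 2). Lift 3: 27. −1: 26.
[1] 26 ≡ 2·3^2 + 2·3 + 2 (base 3). Lift 4: 42. −1: 41.
[2] 41 ≡ 2·4^2 + 2·4 + 1 (base 4). Lift 5: 61. −1: 60.
[3] 60 ≡ 2·5^2 + 2·5 (base 5). Lift 6: 84. −1: 83.
[4] 83 ≡ 2·6^2 + 6 + 5 (base 6). Lift 7: 110. −1: 109.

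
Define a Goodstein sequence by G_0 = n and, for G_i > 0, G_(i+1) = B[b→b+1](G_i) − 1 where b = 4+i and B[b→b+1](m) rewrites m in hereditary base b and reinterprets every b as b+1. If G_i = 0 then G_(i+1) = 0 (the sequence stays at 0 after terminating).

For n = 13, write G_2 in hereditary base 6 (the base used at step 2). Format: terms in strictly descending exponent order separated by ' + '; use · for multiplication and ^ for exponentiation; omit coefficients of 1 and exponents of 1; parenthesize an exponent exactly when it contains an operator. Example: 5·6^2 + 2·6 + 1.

2·6 + 5

G_0=13  [base 4] 3·4 + 1  →[4↦5]→  3·5 + 1 = 16  −1 ⇒ G_1=15
G_1=15  [base 5] 3·5  →[5↦6]→  3·6 = 18  −1 ⇒ G_2=17
G_2=17  [base 6] 2·6 + 5  →[6↦7]→  2·7 + 5 = 19  −1 ⇒ G_3=18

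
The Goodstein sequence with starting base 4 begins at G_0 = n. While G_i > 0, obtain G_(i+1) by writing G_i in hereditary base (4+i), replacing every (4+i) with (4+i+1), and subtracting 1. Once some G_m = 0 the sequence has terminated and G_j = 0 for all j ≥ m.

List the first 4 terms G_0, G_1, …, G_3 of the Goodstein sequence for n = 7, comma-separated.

7, 7, 7, 7

base 4: 7 = 4 + 3; at 5: 5 + 3 = 8; next = 7
base 5: 7 = 5 + 2; at 6: 6 + 2 = 8; next = 7
base 6: 7 = 6 + 1; at 7: 7 + 1 = 8; next = 7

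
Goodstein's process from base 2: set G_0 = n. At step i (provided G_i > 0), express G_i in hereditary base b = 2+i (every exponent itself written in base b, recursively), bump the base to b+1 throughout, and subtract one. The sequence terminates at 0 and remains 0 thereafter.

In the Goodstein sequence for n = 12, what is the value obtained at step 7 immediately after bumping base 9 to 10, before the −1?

i=0: 12 = 2^(2 + 1) + 2^2 (b=2); 2→3: 3^(3 + 1) + 3^3 = 108; 108−1 = 107
i=1: 107 = 3^(3 + 1) + 2·3^2 + 2·3 + 2 (b=3); 3→4: 4^(4 + 1) + 2·4^2 + 2·4 + 2 = 1066; 1066−1 = 1065
i=2: 1065 = 4^(4 + 1) + 2·4^2 + 2·4 + 1 (b=4); 4→5: 5^(5 + 1) + 2·5^2 + 2·5 + 1 = 15686; 15686−1 = 15685
i=3: 15685 = 5^(5 + 1) + 2·5^2 + 2·5 (b=5); 5→6: 6^(6 + 1) + 2·6^2 + 2·6 = 280020; 280020−1 = 280019
i=4: 280019 = 6^(6 + 1) + 2·6^2 + 6 + 5 (b=6); 6→7: 7^(7 + 1) + 2·7^2 + 7 + 5 = 5764911; 5764911−1 = 5764910
i=5: 5764910 = 7^(7 + 1) + 2·7^2 + 7 + 4 (b=7); 7→8: 8^(8 + 1) + 2·8^2 + 8 + 4 = 134217868; 134217868−1 = 134217867
i=6: 134217867 = 8^(8 + 1) + 2·8^2 + 8 + 3 (b=8); 8→9: 9^(9 + 1) + 2·9^2 + 9 + 3 = 3486784575; 3486784575−1 = 3486784574
i=7: 3486784574 = 9^(9 + 1) + 2·9^2 + 9 + 2 (b=9); 9→10: 10^(10 + 1) + 2·10^2 + 10 + 2 = 100000000212; 100000000212−1 = 100000000211

100000000212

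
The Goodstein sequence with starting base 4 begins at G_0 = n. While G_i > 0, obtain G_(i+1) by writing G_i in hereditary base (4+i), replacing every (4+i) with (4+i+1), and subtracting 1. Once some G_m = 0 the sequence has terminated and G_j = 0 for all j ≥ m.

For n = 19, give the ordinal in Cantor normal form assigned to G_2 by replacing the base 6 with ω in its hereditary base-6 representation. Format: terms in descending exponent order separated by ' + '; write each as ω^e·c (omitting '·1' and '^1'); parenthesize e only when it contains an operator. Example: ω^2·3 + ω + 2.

ω^2 + 1

base 4: 19 = 4^2 + 3; at 5: 5^2 + 3 = 28; next = 27
base 5: 27 = 5^2 + 2; at 6: 6^2 + 2 = 38; next = 37
base 6: 37 = 6^2 + 1; at 7: 7^2 + 1 = 50; next = 49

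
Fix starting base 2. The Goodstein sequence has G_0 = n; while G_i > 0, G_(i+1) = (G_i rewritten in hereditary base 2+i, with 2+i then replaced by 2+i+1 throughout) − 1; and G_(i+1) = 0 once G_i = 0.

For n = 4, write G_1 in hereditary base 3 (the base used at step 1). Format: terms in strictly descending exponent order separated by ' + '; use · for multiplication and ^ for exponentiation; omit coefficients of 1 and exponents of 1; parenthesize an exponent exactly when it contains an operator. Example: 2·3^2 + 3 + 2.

2·3^2 + 2·3 + 2

(0) 4|_2 = 2^2 ↦ 3^3|_3 = 27 ⇒ 26
(1) 26|_3 = 2·3^2 + 2·3 + 2 ↦ 2·4^2 + 2·4 + 2|_4 = 42 ⇒ 41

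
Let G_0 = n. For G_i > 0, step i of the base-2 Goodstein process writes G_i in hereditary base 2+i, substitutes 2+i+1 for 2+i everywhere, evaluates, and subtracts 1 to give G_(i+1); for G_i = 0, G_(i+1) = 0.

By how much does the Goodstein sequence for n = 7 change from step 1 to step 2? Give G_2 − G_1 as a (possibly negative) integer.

229

(0) 7|_2 = 2^2 + 2 + 1 ↦ 3^3 + 3 + 1|_3 = 31 ⇒ 30
(1) 30|_3 = 3^3 + 3 ↦ 4^4 + 4|_4 = 260 ⇒ 259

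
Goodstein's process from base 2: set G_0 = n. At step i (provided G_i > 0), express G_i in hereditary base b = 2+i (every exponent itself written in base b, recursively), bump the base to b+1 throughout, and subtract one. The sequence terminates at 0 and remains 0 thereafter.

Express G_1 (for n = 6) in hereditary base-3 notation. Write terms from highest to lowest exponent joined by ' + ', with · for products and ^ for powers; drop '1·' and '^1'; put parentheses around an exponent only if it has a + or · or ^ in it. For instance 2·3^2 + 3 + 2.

3^3 + 2

(0) 6|_2 = 2^2 + 2 ↦ 3^3 + 3|_3 = 30 ⇒ 29
(1) 29|_3 = 3^3 + 2 ↦ 4^4 + 2|_4 = 258 ⇒ 257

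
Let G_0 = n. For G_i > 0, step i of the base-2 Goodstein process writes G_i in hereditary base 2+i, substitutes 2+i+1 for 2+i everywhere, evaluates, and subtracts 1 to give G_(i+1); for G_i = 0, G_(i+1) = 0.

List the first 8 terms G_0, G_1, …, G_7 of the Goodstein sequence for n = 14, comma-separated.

14, 110, 1281, 18750, 326591, 5862840, 134404971, 3487116548

G_0=14  [base 2] 2^(2 + 1) + 2^2 + 2  →[2↦3]→  3^(3 + 1) + 3^3 + 3 = 111  −1 ⇒ G_1=110
G_1=110  [base 3] 3^(3 + 1) + 3^3 + 2  →[3↦4]→  4^(4 + 1) + 4^4 + 2 = 1282  −1 ⇒ G_2=1281
G_2=1281  [base 4] 4^(4 + 1) + 4^4 + 1  →[4↦5]→  5^(5 + 1) + 5^5 + 1 = 18751  −1 ⇒ G_3=18750
G_3=18750  [base 5] 5^(5 + 1) + 5^5  →[5↦6]→  6^(6 + 1) + 6^6 = 326592  −1 ⇒ G_4=326591
G_4=326591  [base 6] 6^(6 + 1) + 5·6^5 + 5·6^4 + 5·6^3 + 5·6^2 + 5·6 + 5  →[6↦7]→  7^(7 + 1) + 5·7^5 + 5·7^4 + 5·7^3 + 5·7^2 + 5·7 + 5 = 5862841  −1 ⇒ G_5=5862840
G_5=5862840  [base 7] 7^(7 + 1) + 5·7^5 + 5·7^4 + 5·7^3 + 5·7^2 + 5·7 + 4  →[7↦8]→  8^(8 + 1) + 5·8^5 + 5·8^4 + 5·8^3 + 5·8^2 + 5·8 + 4 = 134404972  −1 ⇒ G_6=134404971
G_6=134404971  [base 8] 8^(8 + 1) + 5·8^5 + 5·8^4 + 5·8^3 + 5·8^2 + 5·8 + 3  →[8↦9]→  9^(9 + 1) + 5·9^5 + 5·9^4 + 5·9^3 + 5·9^2 + 5·9 + 3 = 3487116549  −1 ⇒ G_7=3487116548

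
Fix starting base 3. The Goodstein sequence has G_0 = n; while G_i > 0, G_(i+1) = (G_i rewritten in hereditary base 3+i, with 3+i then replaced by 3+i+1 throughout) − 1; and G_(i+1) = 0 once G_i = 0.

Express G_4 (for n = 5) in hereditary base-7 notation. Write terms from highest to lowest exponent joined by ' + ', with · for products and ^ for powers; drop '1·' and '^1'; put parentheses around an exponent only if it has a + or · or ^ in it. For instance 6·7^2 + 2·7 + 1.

[0] 5 ≡ 3 + 2 (base 3). Lift 4: 6. −1: 5.
[1] 5 ≡ 4 + 1 (base 4). Lift 5: 6. −1: 5.
[2] 5 ≡ 5 (base 5). Lift 6: 6. −1: 5.
[3] 5 ≡ 5 (base 6). Lift 7: 5. −1: 4.
[4] 4 ≡ 4 (base 7). Lift 8: 4. −1: 3.

4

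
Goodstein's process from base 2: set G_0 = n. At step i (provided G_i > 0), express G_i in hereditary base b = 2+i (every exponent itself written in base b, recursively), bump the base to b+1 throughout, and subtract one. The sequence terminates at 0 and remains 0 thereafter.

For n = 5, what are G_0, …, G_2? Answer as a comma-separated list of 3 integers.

5, 27, 255

[0] 5 ≡ 2^2 + 1 (base 2). Lift 3: 28. −1: 27.
[1] 27 ≡ 3^3 (base 3). Lift 4: 256. −1: 255.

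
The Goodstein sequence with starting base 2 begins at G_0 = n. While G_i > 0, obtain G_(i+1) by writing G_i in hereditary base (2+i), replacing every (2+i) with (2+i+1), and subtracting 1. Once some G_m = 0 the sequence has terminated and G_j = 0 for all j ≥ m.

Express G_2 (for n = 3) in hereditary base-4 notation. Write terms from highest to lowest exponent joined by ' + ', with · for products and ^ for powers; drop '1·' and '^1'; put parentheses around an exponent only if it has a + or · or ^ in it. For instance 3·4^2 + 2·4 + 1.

3

[0] 3 ≡ 2 + 1 (base 2). Lift 3: 4. −1: 3.
[1] 3 ≡ 3 (base 3). Lift 4: 4. −1: 3.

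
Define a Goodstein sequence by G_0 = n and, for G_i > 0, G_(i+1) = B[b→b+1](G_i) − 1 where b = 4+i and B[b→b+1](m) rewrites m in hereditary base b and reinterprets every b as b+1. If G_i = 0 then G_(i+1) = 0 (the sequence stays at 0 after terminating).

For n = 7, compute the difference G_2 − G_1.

7 —HB4→ 4 + 3 —bump→ 5 + 3 = 8 —(−1)→ 7
7 —HB5→ 5 + 2 —bump→ 6 + 2 = 8 —(−1)→ 7

0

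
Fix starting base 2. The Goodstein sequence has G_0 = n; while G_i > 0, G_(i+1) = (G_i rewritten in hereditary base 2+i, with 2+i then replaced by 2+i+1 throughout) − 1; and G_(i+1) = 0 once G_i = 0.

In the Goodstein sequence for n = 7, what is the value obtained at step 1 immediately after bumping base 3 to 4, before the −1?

i=0: 7 = 2^2 + 2 + 1 (b=2); 2→3: 3^3 + 3 + 1 = 31; 31−1 = 30
i=1: 30 = 3^3 + 3 (b=3); 3→4: 4^4 + 4 = 260; 260−1 = 259

260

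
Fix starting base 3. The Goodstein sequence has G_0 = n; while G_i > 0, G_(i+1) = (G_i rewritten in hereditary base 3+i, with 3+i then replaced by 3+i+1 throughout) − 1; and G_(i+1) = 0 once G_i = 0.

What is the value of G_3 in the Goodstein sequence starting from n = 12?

i=0: 12 = 3^2 + 3 (b=3); 3→4: 4^2 + 4 = 20; 20−1 = 19
i=1: 19 = 4^2 + 3 (b=4); 4→5: 5^2 + 3 = 28; 28−1 = 27
i=2: 27 = 5^2 + 2 (b=5); 5→6: 6^2 + 2 = 38; 38−1 = 37
i=3: 37 = 6^2 + 1 (b=6); 6→7: 7^2 + 1 = 50; 50−1 = 49

37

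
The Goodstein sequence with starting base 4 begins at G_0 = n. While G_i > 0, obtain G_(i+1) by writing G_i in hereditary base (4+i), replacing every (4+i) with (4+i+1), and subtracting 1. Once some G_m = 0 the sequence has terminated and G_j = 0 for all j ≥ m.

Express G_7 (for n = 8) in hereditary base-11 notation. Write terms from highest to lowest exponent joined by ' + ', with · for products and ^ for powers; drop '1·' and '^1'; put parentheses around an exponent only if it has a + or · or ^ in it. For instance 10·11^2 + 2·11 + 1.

i=0: 8 = 2·4 (b=4); 4→5: 2·5 = 10; 10−1 = 9
i=1: 9 = 5 + 4 (b=5); 5→6: 6 + 4 = 10; 10−1 = 9
i=2: 9 = 6 + 3 (b=6); 6→7: 7 + 3 = 10; 10−1 = 9
i=3: 9 = 7 + 2 (b=7); 7→8: 8 + 2 = 10; 10−1 = 9
i=4: 9 = 8 + 1 (b=8); 8→9: 9 + 1 = 10; 10−1 = 9
i=5: 9 = 9 (b=9); 9→10: 10 = 10; 10−1 = 9
i=6: 9 = 9 (b=10); 10→11: 9 = 9; 9−1 = 8
i=7: 8 = 8 (b=11); 11→12: 8 = 8; 8−1 = 7

8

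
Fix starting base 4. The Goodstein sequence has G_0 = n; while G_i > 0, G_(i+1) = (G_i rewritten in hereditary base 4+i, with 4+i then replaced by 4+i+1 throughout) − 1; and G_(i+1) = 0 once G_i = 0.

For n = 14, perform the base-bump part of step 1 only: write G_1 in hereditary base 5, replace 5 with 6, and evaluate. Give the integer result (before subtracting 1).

19

i=0: 14 = 3·4 + 2 (b=4); 4→5: 3·5 + 2 = 17; 17−1 = 16
i=1: 16 = 3·5 + 1 (b=5); 5→6: 3·6 + 1 = 19; 19−1 = 18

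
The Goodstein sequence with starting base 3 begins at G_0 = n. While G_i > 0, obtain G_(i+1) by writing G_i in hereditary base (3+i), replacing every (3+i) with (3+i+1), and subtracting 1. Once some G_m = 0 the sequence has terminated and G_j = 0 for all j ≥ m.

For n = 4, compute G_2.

4

[0] 4 ≡ 3 + 1 (base 3). Lift 4: 5. −1: 4.
[1] 4 ≡ 4 (base 4). Lift 5: 5. −1: 4.
[2] 4 ≡ 4 (base 5). Lift 6: 4. −1: 3.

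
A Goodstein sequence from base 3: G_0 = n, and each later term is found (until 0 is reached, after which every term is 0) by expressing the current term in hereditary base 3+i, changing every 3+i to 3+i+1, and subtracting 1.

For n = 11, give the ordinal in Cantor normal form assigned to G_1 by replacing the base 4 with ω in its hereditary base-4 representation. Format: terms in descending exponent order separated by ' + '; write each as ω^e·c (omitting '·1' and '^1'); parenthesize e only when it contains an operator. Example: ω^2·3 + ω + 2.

base 3: 11 = 3^2 + 2; at 4: 4^2 + 2 = 18; next = 17
base 4: 17 = 4^2 + 1; at 5: 5^2 + 1 = 26; next = 25

ω^2 + 1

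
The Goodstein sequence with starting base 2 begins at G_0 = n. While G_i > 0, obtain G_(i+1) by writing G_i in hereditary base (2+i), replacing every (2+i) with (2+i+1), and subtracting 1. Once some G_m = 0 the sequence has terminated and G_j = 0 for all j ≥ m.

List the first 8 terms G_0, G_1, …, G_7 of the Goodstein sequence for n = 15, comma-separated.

15, 111, 1283, 18752, 326593, 6588344, 150994943, 3524450280

(0) 15|_2 = 2^(2 + 1) + 2^2 + 2 + 1 ↦ 3^(3 + 1) + 3^3 + 3 + 1|_3 = 112 ⇒ 111
(1) 111|_3 = 3^(3 + 1) + 3^3 + 3 ↦ 4^(4 + 1) + 4^4 + 4|_4 = 1284 ⇒ 1283
(2) 1283|_4 = 4^(4 + 1) + 4^4 + 3 ↦ 5^(5 + 1) + 5^5 + 3|_5 = 18753 ⇒ 18752
(3) 18752|_5 = 5^(5 + 1) + 5^5 + 2 ↦ 6^(6 + 1) + 6^6 + 2|_6 = 326594 ⇒ 326593
(4) 326593|_6 = 6^(6 + 1) + 6^6 + 1 ↦ 7^(7 + 1) + 7^7 + 1|_7 = 6588345 ⇒ 6588344
(5) 6588344|_7 = 7^(7 + 1) + 7^7 ↦ 8^(8 + 1) + 8^8|_8 = 150994944 ⇒ 150994943
(6) 150994943|_8 = 8^(8 + 1) + 7·8^7 + 7·8^6 + 7·8^5 + 7·8^4 + 7·8^3 + 7·8^2 + 7·8 + 7 ↦ 9^(9 + 1) + 7·9^7 + 7·9^6 + 7·9^5 + 7·9^4 + 7·9^3 + 7·9^2 + 7·9 + 7|_9 = 3524450281 ⇒ 3524450280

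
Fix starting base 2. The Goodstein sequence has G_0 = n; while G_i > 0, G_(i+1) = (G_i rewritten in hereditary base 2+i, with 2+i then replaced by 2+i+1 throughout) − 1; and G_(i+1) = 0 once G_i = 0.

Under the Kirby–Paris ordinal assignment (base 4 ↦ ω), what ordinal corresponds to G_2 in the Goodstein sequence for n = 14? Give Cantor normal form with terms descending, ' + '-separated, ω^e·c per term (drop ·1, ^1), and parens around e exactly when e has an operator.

ω^(ω + 1) + ω^ω + 1

step 0: 14 = 2^(2 + 1) + 2^2 + 2; sub 3 for 2: 3^(3 + 1) + 3^3 + 3; = 111; G_1 = 111−1 = 110
step 1: 110 = 3^(3 + 1) + 3^3 + 2; sub 4 for 3: 4^(4 + 1) + 4^4 + 2; = 1282; G_2 = 1282−1 = 1281
step 2: 1281 = 4^(4 + 1) + 4^4 + 1; sub 5 for 4: 5^(5 + 1) + 5^5 + 1; = 18751; G_3 = 18751−1 = 18750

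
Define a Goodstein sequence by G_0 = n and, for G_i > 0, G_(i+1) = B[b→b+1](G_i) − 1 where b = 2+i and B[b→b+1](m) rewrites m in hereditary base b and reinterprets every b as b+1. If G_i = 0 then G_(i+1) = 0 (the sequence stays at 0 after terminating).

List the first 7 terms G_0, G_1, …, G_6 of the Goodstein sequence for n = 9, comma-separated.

[0] 9 ≡ 2^(2 + 1) + 1 (base 2). Lift 3: 82. −1: 81.
[1] 81 ≡ 3^(3 + 1) (base 3). Lift 4: 1024. −1: 1023.
[2] 1023 ≡ 3·4^4 + 3·4^3 + 3·4^2 + 3·4 + 3 (base 4). Lift 5: 9843. −1: 9842.
[3] 9842 ≡ 3·5^5 + 3·5^3 + 3·5^2 + 3·5 + 2 (base 5). Lift 6: 140744. −1: 140743.
[4] 140743 ≡ 3·6^6 + 3·6^3 + 3·6^2 + 3·6 + 1 (base 6). Lift 7: 2471827. −1: 2471826.
[5] 2471826 ≡ 3·7^7 + 3·7^3 + 3·7^2 + 3·7 (base 7). Lift 8: 50333400. −1: 50333399.

9, 81, 1023, 9842, 140743, 2471826, 50333399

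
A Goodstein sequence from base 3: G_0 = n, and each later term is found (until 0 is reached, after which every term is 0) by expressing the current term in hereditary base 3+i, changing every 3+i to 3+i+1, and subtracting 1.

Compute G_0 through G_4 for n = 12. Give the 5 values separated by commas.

[0] 12 ≡ 3^2 + 3 (base 3). Lift 4: 20. −1: 19.
[1] 19 ≡ 4^2 + 3 (base 4). Lift 5: 28. −1: 27.
[2] 27 ≡ 5^2 + 2 (base 5). Lift 6: 38. −1: 37.
[3] 37 ≡ 6^2 + 1 (base 6). Lift 7: 50. −1: 49.

12, 19, 27, 37, 49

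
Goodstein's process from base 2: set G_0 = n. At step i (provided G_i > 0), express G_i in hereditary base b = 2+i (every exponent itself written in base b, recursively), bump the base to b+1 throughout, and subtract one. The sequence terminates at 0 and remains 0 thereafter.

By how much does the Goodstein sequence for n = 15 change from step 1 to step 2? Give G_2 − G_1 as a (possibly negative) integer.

1172

G_0 = 15. HB_2(15) = 2^(2 + 1) + 2^2 + 2 + 1. Bump = 112. G_1 = 111.
G_1 = 111. HB_3(111) = 3^(3 + 1) + 3^3 + 3. Bump = 1284. G_2 = 1283.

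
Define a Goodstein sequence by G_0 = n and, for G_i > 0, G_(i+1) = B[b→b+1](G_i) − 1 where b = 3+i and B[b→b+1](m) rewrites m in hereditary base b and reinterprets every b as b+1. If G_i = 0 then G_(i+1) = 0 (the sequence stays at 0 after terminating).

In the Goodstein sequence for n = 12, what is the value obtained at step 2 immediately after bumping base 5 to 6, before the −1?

G_0 = 12. HB_3(12) = 3^2 + 3. Bump = 20. G_1 = 19.
G_1 = 19. HB_4(19) = 4^2 + 3. Bump = 28. G_2 = 27.
G_2 = 27. HB_5(27) = 5^2 + 2. Bump = 38. G_3 = 37.

38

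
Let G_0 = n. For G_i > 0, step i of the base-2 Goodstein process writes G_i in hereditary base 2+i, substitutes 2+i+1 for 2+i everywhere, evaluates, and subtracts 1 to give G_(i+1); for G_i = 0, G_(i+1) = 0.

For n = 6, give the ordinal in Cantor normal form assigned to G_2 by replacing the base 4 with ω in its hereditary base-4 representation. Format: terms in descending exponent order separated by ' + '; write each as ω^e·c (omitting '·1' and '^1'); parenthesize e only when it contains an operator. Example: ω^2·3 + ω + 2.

ω^ω + 1

i=0: 6 = 2^2 + 2 (b=2); 2→3: 3^3 + 3 = 30; 30−1 = 29
i=1: 29 = 3^3 + 2 (b=3); 3→4: 4^4 + 2 = 258; 258−1 = 257
i=2: 257 = 4^4 + 1 (b=4); 4→5: 5^5 + 1 = 3126; 3126−1 = 3125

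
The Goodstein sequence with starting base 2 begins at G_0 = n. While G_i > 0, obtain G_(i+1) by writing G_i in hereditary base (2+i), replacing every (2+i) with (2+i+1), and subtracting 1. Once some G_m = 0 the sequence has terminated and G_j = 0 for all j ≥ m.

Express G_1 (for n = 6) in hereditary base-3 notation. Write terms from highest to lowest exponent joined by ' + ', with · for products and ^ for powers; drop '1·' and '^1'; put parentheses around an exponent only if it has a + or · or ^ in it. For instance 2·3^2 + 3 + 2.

G_0 = 6. HB_2(6) = 2^2 + 2. Bump = 30. G_1 = 29.
G_1 = 29. HB_3(29) = 3^3 + 2. Bump = 258. G_2 = 257.

3^3 + 2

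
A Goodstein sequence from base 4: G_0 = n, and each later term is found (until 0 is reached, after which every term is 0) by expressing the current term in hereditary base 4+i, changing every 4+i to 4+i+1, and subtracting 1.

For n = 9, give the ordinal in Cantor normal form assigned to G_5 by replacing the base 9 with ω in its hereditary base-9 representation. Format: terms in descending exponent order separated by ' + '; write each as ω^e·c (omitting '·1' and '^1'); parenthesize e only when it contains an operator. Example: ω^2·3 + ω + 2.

9 —HB4→ 2·4 + 1 —bump→ 2·5 + 1 = 11 —(−1)→ 10
10 —HB5→ 2·5 —bump→ 2·6 = 12 —(−1)→ 11
11 —HB6→ 6 + 5 —bump→ 7 + 5 = 12 —(−1)→ 11
11 —HB7→ 7 + 4 —bump→ 8 + 4 = 12 —(−1)→ 11
11 —HB8→ 8 + 3 —bump→ 9 + 3 = 12 —(−1)→ 11

ω + 2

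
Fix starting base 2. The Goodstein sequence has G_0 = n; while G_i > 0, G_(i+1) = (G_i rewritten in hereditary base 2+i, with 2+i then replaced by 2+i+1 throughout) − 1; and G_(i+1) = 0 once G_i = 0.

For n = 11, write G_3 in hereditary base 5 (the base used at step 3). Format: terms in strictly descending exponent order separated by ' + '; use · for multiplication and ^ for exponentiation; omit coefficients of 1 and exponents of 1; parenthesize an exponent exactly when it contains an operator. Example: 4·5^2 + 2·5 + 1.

5^(5 + 1) + 2

G_0=11  [base 2] 2^(2 + 1) + 2 + 1  →[2↦3]→  3^(3 + 1) + 3 + 1 = 85  −1 ⇒ G_1=84
G_1=84  [base 3] 3^(3 + 1) + 3  →[3↦4]→  4^(4 + 1) + 4 = 1028  −1 ⇒ G_2=1027
G_2=1027  [base 4] 4^(4 + 1) + 3  →[4↦5]→  5^(5 + 1) + 3 = 15628  −1 ⇒ G_3=15627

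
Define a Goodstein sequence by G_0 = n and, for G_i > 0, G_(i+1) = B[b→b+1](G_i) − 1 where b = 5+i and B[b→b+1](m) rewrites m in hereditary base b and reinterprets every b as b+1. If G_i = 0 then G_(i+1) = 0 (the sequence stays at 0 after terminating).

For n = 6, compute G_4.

G_0 = 6. HB_5(6) = 5 + 1. Bump = 7. G_1 = 6.
G_1 = 6. HB_6(6) = 6. Bump = 7. G_2 = 6.
G_2 = 6. HB_7(6) = 6. Bump = 6. G_3 = 5.
G_3 = 5. HB_8(5) = 5. Bump = 5. G_4 = 4.
G_4 = 4. HB_9(4) = 4. Bump = 4. G_5 = 3.

4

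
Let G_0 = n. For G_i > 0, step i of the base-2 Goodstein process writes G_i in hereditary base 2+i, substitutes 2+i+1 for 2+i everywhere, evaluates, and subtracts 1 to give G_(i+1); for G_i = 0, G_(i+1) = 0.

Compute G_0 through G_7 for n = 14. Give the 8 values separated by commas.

(0) 14|_2 = 2^(2 + 1) + 2^2 + 2 ↦ 3^(3 + 1) + 3^3 + 3|_3 = 111 ⇒ 110
(1) 110|_3 = 3^(3 + 1) + 3^3 + 2 ↦ 4^(4 + 1) + 4^4 + 2|_4 = 1282 ⇒ 1281
(2) 1281|_4 = 4^(4 + 1) + 4^4 + 1 ↦ 5^(5 + 1) + 5^5 + 1|_5 = 18751 ⇒ 18750
(3) 18750|_5 = 5^(5 + 1) + 5^5 ↦ 6^(6 + 1) + 6^6|_6 = 326592 ⇒ 326591
(4) 326591|_6 = 6^(6 + 1) + 5·6^5 + 5·6^4 + 5·6^3 + 5·6^2 + 5·6 + 5 ↦ 7^(7 + 1) + 5·7^5 + 5·7^4 + 5·7^3 + 5·7^2 + 5·7 + 5|_7 = 5862841 ⇒ 5862840
(5) 5862840|_7 = 7^(7 + 1) + 5·7^5 + 5·7^4 + 5·7^3 + 5·7^2 + 5·7 + 4 ↦ 8^(8 + 1) + 5·8^5 + 5·8^4 + 5·8^3 + 5·8^2 + 5·8 + 4|_8 = 134404972 ⇒ 134404971
(6) 134404971|_8 = 8^(8 + 1) + 5·8^5 + 5·8^4 + 5·8^3 + 5·8^2 + 5·8 + 3 ↦ 9^(9 + 1) + 5·9^5 + 5·9^4 + 5·9^3 + 5·9^2 + 5·9 + 3|_9 = 3487116549 ⇒ 3487116548

14, 110, 1281, 18750, 326591, 5862840, 134404971, 3487116548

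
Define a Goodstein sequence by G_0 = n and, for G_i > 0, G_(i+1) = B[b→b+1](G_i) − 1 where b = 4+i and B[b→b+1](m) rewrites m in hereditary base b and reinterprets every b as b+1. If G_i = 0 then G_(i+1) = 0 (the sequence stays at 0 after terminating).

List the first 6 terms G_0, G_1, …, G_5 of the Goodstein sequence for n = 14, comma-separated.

i=0: 14 = 3·4 + 2 (b=4); 4→5: 3·5 + 2 = 17; 17−1 = 16
i=1: 16 = 3·5 + 1 (b=5); 5→6: 3·6 + 1 = 19; 19−1 = 18
i=2: 18 = 3·6 (b=6); 6→7: 3·7 = 21; 21−1 = 20
i=3: 20 = 2·7 + 6 (b=7); 7→8: 2·8 + 6 = 22; 22−1 = 21
i=4: 21 = 2·8 + 5 (b=8); 8→9: 2·9 + 5 = 23; 23−1 = 22

14, 16, 18, 20, 21, 22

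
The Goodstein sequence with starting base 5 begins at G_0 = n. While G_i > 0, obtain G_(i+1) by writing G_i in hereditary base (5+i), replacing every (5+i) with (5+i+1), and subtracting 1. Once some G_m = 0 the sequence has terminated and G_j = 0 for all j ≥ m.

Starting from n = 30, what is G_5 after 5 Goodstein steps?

[0] 30 ≡ 5^2 + 5 (base 5). Lift 6: 42. −1: 41.
[1] 41 ≡ 6^2 + 5 (base 6). Lift 7: 54. −1: 53.
[2] 53 ≡ 7^2 + 4 (base 7). Lift 8: 68. −1: 67.
[3] 67 ≡ 8^2 + 3 (base 8). Lift 9: 84. −1: 83.
[4] 83 ≡ 9^2 + 2 (base 9). Lift 10: 102. −1: 101.

101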